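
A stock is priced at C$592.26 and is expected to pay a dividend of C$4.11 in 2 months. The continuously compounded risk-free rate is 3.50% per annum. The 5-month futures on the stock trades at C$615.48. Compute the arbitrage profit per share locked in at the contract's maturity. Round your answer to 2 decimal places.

PV(dividends) I = 4.11·e^(−0.0350·2/12) = 4.0861
Fair futures F* = (S − I)·e^(rT) = (592.26 − 4.0861)·e^0.014583 = 588.1739 × 1.014690 = 596.8142
Market C$615.48 > fair 596.8142: forward overpriced → cash-and-carry (borrow at r, buy the stock and collect the dividends, short the forward).
Profit at T = |F_mkt − F*| = |615.48 − 596.8142| = C$18.67 per share

C$18.67 per share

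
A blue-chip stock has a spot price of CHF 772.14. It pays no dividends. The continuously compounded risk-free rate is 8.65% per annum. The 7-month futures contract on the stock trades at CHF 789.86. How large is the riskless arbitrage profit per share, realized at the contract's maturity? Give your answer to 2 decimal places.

CHF 22.24 per share

Fair futures: F* = S·e^(carry·T), with carry = r = 0.0865
F* = 772.14 · e^(0.0865 × 7/12) = 772.14 · e^0.050458 = 772.14 × 1.051753 = CHF 812.1006
Market CHF 789.86 < fair CHF 812.1006: forward underpriced → reverse cash-and-carry (short spot, go long the forward).
At maturity, profit = |F_mkt − F*| = |789.86 − 812.1006| = CHF 22.24 per share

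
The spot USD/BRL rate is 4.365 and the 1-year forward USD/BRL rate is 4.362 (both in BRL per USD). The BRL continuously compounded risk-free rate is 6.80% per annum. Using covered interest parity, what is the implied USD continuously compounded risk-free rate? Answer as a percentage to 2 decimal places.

F = S·e^((r_BRL − r_USD)T) ⇒ r_USD = r_BRL − ln(F/S)/T
ln(4.362/4.365) = -0.000688; /(12/12) = -0.000688
r_USD = 0.0680 + 0.000688 = 0.068688
r_USD = 6.87%

6.87%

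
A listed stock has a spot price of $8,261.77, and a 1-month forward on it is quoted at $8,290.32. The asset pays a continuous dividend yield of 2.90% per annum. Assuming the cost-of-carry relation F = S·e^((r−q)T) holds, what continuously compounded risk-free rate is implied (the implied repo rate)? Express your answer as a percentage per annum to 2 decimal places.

From F = S·e^((r−q)T): (r − q) = ln(F/S)/T
ln(8290.32/8261.77) = ln(1.003456) = 0.003450
(r − q) = 0.003450 / (1/12) = 0.041400
r = ln(F/S)/T + q = 0.041400 + 0.0290 = 0.070400
r = 7.04%

7.04%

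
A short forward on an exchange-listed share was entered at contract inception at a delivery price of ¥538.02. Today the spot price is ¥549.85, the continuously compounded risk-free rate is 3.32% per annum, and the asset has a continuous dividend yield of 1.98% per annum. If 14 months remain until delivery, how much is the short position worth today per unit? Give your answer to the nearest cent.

-¥19.71

Current fair forward for the remaining 14 months: F = S·e^((r − q)·T), (r − q) = 0.0332 − 0.0198 = 0.0134
F = 549.85 · e^(0.0134 × 14/12) = 549.85 × 1.015756 = 558.5134
Value of long forward = (F − K)·e^(−rT) = (558.5134 − 538.02) · e^(−0.0332·14/12)
= 20.4934 × 0.962007 = 19.71
Short position value = −(long value) = -¥19.71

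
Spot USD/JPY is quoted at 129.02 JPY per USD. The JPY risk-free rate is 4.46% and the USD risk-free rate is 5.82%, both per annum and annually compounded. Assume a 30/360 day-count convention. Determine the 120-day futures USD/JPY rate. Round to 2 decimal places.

By covered interest parity, F = S · (1+r_JPY)^T / (1+r_USD)^T
= 129.02 × 1.014651 / 1.019035 = 129.02 × 0.995698
F = 128.46 JPY per USD

128.46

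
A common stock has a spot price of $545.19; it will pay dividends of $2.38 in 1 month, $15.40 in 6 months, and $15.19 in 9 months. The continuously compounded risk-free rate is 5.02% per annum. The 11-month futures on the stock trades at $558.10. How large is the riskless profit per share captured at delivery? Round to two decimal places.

$20.76 per share

PV(dividends) I = 2.38·e^(−0.0502·1/12) + 15.40·e^(−0.0502·6/12) + 15.19·e^(−0.0502·9/12) = 32.0171
Fair futures F* = (S − I)·e^(rT) = (545.19 − 32.0171)·e^0.046017 = 513.1729 × 1.047092 = 537.3392
Market $558.10 > fair 537.3392: forward overpriced → cash-and-carry (borrow at r, buy the stock and collect the dividends, short the forward).
Profit at T = |F_mkt − F*| = |558.10 − 537.3392| = $20.76 per share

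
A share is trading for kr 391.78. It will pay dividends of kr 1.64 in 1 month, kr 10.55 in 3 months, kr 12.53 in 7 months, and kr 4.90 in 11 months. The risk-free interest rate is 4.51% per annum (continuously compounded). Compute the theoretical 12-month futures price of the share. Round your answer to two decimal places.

PV(dividends) I = 1.64·e^(−0.0451·1/12) + 10.55·e^(−0.0451·3/12) + 12.53·e^(−0.0451·7/12) + 4.90·e^(−0.0451·11/12)
I = 1.6338 + 10.4317 + 12.2047 + 4.7016 = 28.9718
F = (S − I)·e^(rT) = (391.78 − 28.9718) · e^(0.0451·12/12)
= 362.8082 · e^0.045100 = 362.8082 × 1.046132 = kr 379.55

kr 379.55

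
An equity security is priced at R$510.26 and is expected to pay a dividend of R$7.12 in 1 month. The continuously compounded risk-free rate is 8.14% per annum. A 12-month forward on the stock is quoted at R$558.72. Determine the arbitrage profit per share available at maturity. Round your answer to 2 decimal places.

R$12.86 per share

PV(dividends) I = 7.12·e^(−0.0814·1/12) = 7.0719
Fair forward F* = (S − I)·e^(rT) = (510.26 − 7.0719)·e^0.081400 = 503.1881 × 1.084805 = 545.8610
Market R$558.72 > fair 545.8610: forward overpriced → cash-and-carry (borrow at r, buy the stock and collect the dividends, short the forward).
Profit at T = |F_mkt − F*| = |558.72 − 545.8610| = R$12.86 per share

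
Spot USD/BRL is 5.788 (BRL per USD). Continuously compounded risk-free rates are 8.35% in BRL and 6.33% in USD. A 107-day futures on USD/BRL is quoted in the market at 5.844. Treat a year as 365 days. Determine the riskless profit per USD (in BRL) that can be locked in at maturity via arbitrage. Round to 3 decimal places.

0.022 per USD (in BRL)

Fair futures: F* = S·e^(carry·T), with carry = (r_BRL − r_USD) = 0.0835 − 0.0633 = 0.0202
F* = 5.788 · e^(0.0202 × 107/365) = 5.788 · e^0.005922 = 5.788 × 1.005940 = 5.8224
Market 5.844 > fair 5.8224: forward overpriced → cash-and-carry (buy spot, short the forward).
At maturity, profit = |F_mkt − F*| = |5.844 − 5.8224| = 0.022 per USD (in BRL)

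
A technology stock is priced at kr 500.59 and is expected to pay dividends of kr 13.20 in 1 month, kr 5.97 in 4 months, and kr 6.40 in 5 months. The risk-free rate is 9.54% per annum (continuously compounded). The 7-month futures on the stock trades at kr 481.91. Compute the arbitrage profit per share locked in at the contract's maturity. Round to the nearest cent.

PV(dividends) I = 13.20·e^(−0.0954·1/12) + 5.97·e^(−0.0954·4/12) + 6.40·e^(−0.0954·5/12) = 25.0292
Fair futures F* = (S − I)·e^(rT) = (500.59 − 25.0292)·e^0.055650 = 475.5608 × 1.057228 = 502.7762
Market kr 481.91 < fair 502.7762: forward underpriced → reverse cash-and-carry (short the stock, invest proceeds at r, pay the dividends, go long the forward).
Profit at T = |F_mkt − F*| = |481.91 − 502.7762| = kr 20.87 per share

kr 20.87 per share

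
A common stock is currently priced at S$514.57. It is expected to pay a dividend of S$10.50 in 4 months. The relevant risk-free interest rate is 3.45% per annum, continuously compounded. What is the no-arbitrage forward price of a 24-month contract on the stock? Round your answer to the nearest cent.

S$540.21

PV(dividends) I = 10.50·e^(−0.0345·4/12)
I = 10.3799
F = (S − I)·e^(rT) = (514.57 − 10.3799) · e^(0.0345·24/12)
= 504.1901 · e^0.069000 = 504.1901 × 1.071436 = S$540.21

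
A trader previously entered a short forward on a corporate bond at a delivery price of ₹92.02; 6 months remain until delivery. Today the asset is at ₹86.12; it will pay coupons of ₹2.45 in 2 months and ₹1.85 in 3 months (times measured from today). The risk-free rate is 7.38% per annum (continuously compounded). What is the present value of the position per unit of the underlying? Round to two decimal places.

PV(remaining coupons) I = 2.45·e^(−0.0738·2/12) + 1.85·e^(−0.0738·3/12) = 4.2362
Current forward F = (S − I)·e^(rT) = (86.12 − 4.2362)·e^(0.0738·6/12) = 81.8838 × 1.037589 = 84.9617
Value (long) = (F − K)·e^(−rT) = (84.9617 − 92.02) × 0.963773 = -6.8026
Short position value = −(long value) = ₹6.80

₹6.80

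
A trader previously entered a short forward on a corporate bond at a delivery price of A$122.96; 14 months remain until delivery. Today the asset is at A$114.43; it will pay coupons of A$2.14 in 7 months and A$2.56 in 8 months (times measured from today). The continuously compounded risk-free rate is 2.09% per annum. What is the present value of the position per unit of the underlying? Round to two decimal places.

PV(remaining coupons) I = 2.14·e^(−0.0209·7/12) + 2.56·e^(−0.0209·8/12) = 4.6386
Current forward F = (S − I)·e^(rT) = (114.43 − 4.6386)·e^(0.0209·14/12) = 109.7914 × 1.024683 = 112.5014
Value (long) = (F − K)·e^(−rT) = (112.5014 − 122.96) × 0.975912 = -10.2067
Short position value = −(long value) = A$10.21

A$10.21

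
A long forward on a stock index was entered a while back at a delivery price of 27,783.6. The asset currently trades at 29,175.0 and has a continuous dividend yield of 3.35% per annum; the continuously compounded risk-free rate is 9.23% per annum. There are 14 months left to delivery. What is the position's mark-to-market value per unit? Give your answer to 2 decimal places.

Current fair forward for the remaining 14 months: F = S·e^((r − q)·T), (r − q) = 0.0923 − 0.0335 = 0.0588
F = 29175.0 · e^(0.0588 × 14/12) = 29175.0 × 1.07100772 = 31246.6502
Value of long forward = (F − K)·e^(−rT) = (31246.6502 − 27783.6) · e^(−0.0923·14/12)
= 3463.0502 × 0.89791189 = 3109.51

3109.51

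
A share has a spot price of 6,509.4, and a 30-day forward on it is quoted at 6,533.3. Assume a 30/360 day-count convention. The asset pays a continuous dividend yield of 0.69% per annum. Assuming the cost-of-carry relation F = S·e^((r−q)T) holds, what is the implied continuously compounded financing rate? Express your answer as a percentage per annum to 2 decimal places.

From F = S·e^((r−q)T): (r − q) = ln(F/S)/T
ln(6533.3/6509.4) = ln(1.003672) = 0.003665
(r − q) = 0.003665 / (30/360) = 0.043980
r = ln(F/S)/T + q = 0.043980 + 0.0069 = 0.050880
r = 5.09%

5.09%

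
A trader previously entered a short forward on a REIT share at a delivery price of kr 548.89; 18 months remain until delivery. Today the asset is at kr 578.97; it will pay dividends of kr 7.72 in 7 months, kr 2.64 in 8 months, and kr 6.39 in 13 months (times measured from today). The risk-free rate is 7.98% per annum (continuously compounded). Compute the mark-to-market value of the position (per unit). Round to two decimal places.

PV(remaining dividends) I = 7.72·e^(−0.0798·7/12) + 2.64·e^(−0.0798·8/12) + 6.39·e^(−0.0798·13/12) = 15.7329
Current forward F = (S − I)·e^(rT) = (578.97 − 15.7329)·e^(0.0798·18/12) = 563.2371 × 1.127159 = 634.8578
Value (long) = (F − K)·e^(−rT) = (634.8578 − 548.89) × 0.887187 = 76.2695
Short position value = −(long value) = -kr 76.27

-kr 76.27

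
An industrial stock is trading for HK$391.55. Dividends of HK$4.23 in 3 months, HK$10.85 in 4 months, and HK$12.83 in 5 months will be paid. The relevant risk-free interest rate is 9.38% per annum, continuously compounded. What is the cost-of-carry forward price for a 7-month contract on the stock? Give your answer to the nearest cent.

PV(dividends) I = 4.23·e^(−0.0938·3/12) + 10.85·e^(−0.0938·4/12) + 12.83·e^(−0.0938·5/12)
I = 4.1320 + 10.5160 + 12.3382 = 26.9862
F = (S − I)·e^(rT) = (391.55 − 26.9862) · e^(0.0938·7/12)
= 364.5638 · e^0.054717 = 364.5638 × 1.056242 = HK$385.07

HK$385.07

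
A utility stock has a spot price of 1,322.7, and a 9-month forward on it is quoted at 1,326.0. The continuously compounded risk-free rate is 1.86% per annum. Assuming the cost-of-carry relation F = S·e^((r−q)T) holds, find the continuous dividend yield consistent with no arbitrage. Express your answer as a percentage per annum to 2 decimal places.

From F = S·e^((r−q)T): (r − q) = ln(F/S)/T
ln(1326.0/1322.7) = ln(1.002495) = 0.002492
(r − q) = 0.002492 / (9/12) = 0.003323
q = r − ln(F/S)/T = 0.0186 − 0.003323 = 0.015277
q = 1.53%

1.53%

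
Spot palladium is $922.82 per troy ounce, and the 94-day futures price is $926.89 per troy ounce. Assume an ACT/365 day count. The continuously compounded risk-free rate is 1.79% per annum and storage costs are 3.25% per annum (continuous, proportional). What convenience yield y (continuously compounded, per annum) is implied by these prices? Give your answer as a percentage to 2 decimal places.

3.33%

F = S·e^((r+u−y)T) ⇒ (r+u−y) = ln(F/S)/T
ln(926.89/922.82) = 0.004401; /T ⇒ 0.017089
y = r + u − ln(F/S)/T = 0.0179 + 0.0325 − 0.017089 = 0.033311
y = 3.33%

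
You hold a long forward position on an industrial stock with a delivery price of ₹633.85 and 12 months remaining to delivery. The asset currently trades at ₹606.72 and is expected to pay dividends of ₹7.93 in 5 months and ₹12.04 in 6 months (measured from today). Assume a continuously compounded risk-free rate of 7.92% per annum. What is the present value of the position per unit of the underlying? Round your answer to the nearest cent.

PV(remaining dividends) I = 7.93·e^(−0.0792·5/12) + 12.04·e^(−0.0792·6/12) = 19.2451
Current forward F = (S − I)·e^(rT) = (606.72 − 19.2451)·e^(0.0792·12/12) = 587.4749 × 1.082421 = 635.8952
Value (long) = (F − K)·e^(−rT) = (635.8952 − 633.85) × 0.923855 = 1.8895
Value = ₹1.89

₹1.89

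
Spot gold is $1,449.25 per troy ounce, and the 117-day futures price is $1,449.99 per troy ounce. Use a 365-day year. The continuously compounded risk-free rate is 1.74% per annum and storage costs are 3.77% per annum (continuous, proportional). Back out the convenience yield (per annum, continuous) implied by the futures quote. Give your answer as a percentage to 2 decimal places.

F = S·e^((r+u−y)T) ⇒ (r+u−y) = ln(F/S)/T
ln(1449.99/1449.25) = 0.000510; /T ⇒ 0.001591
y = r + u − ln(F/S)/T = 0.0174 + 0.0377 − 0.001591 = 0.053509
y = 5.35%

5.35%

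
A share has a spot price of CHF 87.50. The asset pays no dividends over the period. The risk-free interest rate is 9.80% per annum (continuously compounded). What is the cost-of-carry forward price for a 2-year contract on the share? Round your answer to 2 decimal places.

CHF 106.45

F = S·e^(rT) = 87.50 · e^(0.0980 × 2)
= 87.50 · e^0.196000 = 87.50 × 1.216527
F = CHF 106.45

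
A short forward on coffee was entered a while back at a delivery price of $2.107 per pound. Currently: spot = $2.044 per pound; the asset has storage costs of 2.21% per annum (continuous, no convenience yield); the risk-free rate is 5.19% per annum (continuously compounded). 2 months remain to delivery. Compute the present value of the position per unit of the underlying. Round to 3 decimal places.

$0.037 per pound

Current fair forward for the remaining 2 months: F = S·e^((r + u)·T), (r + u) = 0.0519 + 0.0221 = 0.0740
F = 2.044 · e^(0.0740 × 2/12) = 2.044 × 1.012410 = 2.0694
Value of long forward = (F − K)·e^(−rT) = (2.0694 − 2.107) · e^(−0.0519·2/12)
= -0.0376 × 0.991387 = -0.037
Short position value = −(long value) = $0.037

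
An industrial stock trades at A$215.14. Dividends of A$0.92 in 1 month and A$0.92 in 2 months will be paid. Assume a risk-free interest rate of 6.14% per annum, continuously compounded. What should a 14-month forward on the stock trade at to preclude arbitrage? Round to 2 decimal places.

A$229.16

PV(dividends) I = 0.92·e^(−0.0614·1/12) + 0.92·e^(−0.0614·2/12)
I = 0.9153 + 0.9106 = 1.8259
F = (S − I)·e^(rT) = (215.14 − 1.8259) · e^(0.0614·14/12)
= 213.3141 · e^0.071633 = 213.3141 × 1.074261 = A$229.16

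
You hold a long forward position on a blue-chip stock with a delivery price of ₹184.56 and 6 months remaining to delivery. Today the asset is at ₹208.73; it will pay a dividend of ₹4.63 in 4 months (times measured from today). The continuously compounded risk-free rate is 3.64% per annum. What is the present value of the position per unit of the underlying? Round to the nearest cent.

PV(remaining dividends) I = 4.63·e^(−0.0364·4/12) = 4.5742
Current forward F = (S − I)·e^(rT) = (208.73 − 4.5742)·e^(0.0364·6/12) = 204.1558 × 1.018367 = 207.9055
Value (long) = (F − K)·e^(−rT) = (207.9055 − 184.56) × 0.981965 = 22.9245
Value = ₹22.92

₹22.92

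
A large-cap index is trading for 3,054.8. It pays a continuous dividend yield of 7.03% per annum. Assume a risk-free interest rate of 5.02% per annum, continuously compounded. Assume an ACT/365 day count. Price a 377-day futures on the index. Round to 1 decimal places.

2,992.0

F = S·e^((r − q)T) = 3054.8 · e^((0.0502 − 0.0703) × 377/365)
= 3054.8 · e^-0.020761 = 3054.8 × 0.979453
F = 2,992.0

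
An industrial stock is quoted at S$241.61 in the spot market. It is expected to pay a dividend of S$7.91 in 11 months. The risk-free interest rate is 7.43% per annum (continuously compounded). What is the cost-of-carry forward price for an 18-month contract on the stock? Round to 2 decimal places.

PV(dividends) I = 7.91·e^(−0.0743·11/12)
I = 7.3892
F = (S − I)·e^(rT) = (241.61 − 7.3892) · e^(0.0743·18/12)
= 234.2208 · e^0.111450 = 234.2208 × 1.117898 = S$261.83

S$261.83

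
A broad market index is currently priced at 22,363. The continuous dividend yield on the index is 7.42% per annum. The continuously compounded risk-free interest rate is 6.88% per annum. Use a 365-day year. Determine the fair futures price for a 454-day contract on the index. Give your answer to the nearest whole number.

F = S·e^((r − q)T) = 22363 · e^((0.0688 − 0.0742) × 454/365)
= 22363 · e^-0.006717 = 22363 × 0.993306
F = 22,213

22,213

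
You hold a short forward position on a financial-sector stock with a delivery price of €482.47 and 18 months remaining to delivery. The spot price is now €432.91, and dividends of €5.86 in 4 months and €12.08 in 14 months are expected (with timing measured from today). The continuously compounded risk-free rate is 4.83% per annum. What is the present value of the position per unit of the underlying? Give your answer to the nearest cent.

PV(remaining dividends) I = 5.86·e^(−0.0483·4/12) + 12.08·e^(−0.0483·14/12) = 17.1845
Current forward F = (S − I)·e^(rT) = (432.91 − 17.1845)·e^(0.0483·18/12) = 415.7255 × 1.075139 = 446.9627
Value (long) = (F − K)·e^(−rT) = (446.9627 − 482.47) × 0.930112 = -33.0258
Short position value = −(long value) = €33.03

€33.03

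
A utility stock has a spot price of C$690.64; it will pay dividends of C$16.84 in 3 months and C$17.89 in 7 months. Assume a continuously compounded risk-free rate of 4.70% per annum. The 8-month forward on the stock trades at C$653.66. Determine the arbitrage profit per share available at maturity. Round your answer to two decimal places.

PV(dividends) I = 16.84·e^(−0.0470·3/12) + 17.89·e^(−0.0470·7/12) = 34.0495
Fair forward F* = (S − I)·e^(rT) = (690.64 − 34.0495)·e^0.031333 = 656.5905 × 1.031829 = 677.4891
Market C$653.66 < fair 677.4891: forward underpriced → reverse cash-and-carry (short the stock, invest proceeds at r, pay the dividends, go long the forward).
Profit at T = |F_mkt − F*| = |653.66 − 677.4891| = C$23.83 per share

C$23.83 per share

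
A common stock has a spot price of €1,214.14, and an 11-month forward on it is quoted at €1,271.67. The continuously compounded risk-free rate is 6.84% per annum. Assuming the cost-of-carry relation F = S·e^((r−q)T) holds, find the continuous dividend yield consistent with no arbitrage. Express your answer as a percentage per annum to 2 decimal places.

1.79%

From F = S·e^((r−q)T): (r − q) = ln(F/S)/T
ln(1271.67/1214.14) = ln(1.047383) = 0.046295
(r − q) = 0.046295 / (11/12) = 0.050504
q = r − ln(F/S)/T = 0.0684 − 0.050504 = 0.017896
q = 1.79%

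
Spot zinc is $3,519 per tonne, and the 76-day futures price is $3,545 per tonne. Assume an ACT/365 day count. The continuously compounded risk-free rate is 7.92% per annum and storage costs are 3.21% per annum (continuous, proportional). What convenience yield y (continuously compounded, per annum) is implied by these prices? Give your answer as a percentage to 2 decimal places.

7.59%

F = S·e^((r+u−y)T) ⇒ (r+u−y) = ln(F/S)/T
ln(3545/3519) = 0.007361; /T ⇒ 0.035352
y = r + u − ln(F/S)/T = 0.0792 + 0.0321 − 0.035352 = 0.075948
y = 7.59%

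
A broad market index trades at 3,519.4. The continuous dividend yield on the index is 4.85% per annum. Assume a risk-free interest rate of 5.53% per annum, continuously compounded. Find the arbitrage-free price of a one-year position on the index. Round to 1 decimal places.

3,543.4

F = S·e^((r − q)T) = 3519.4 · e^((0.0553 − 0.0485) × 12/12)
= 3519.4 · e^0.006800 = 3519.4 × 1.006823
F = 3,543.4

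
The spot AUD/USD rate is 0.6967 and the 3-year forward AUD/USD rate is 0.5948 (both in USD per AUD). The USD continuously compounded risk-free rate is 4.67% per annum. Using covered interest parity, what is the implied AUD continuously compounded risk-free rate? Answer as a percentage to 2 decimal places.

F = S·e^((r_USD − r_AUD)T) ⇒ r_AUD = r_USD − ln(F/S)/T
ln(0.5948/0.6967) = -0.158130; /(3) = -0.052710
r_AUD = 0.0467 + 0.052710 = 0.099410
r_AUD = 9.94%

9.94%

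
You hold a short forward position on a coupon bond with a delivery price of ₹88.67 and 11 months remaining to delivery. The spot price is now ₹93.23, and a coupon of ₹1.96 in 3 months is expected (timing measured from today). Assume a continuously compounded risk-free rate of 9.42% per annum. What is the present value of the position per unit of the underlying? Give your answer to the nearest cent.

-₹9.98

PV(remaining coupons) I = 1.96·e^(−0.0942·3/12) = 1.9144
Current forward F = (S − I)·e^(rT) = (93.23 − 1.9144)·e^(0.0942·11/12) = 91.3156 × 1.090188 = 99.5512
Value (long) = (F − K)·e^(−rT) = (99.5512 − 88.67) × 0.917273 = 9.9810
Short position value = −(long value) = -₹9.98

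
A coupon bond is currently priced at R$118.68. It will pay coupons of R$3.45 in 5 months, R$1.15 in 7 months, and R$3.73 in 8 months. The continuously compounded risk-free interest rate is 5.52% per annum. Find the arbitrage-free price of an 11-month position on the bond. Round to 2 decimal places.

R$116.34

PV(coupons) I = 3.45·e^(−0.0552·5/12) + 1.15·e^(−0.0552·7/12) + 3.73·e^(−0.0552·8/12)
I = 3.3716 + 1.1136 + 3.5952 = 8.0804
F = (S − I)·e^(rT) = (118.68 − 8.0804) · e^(0.0552·11/12)
= 110.5996 · e^0.050600 = 110.5996 × 1.051902 = R$116.34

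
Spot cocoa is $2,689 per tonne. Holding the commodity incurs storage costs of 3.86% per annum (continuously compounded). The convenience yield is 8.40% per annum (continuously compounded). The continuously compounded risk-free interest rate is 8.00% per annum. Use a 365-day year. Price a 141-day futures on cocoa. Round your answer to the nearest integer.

Net carry = r + u − y = 0.0800 + 0.0386 − 0.0840 = 0.0346
F = S·e^((r+u−y)T) = 2689 · e^(0.0346 × 141/365) = 2689 · e^0.013366
= 2689 × 1.013456 = $2,725 per tonne

$2,725 per tonne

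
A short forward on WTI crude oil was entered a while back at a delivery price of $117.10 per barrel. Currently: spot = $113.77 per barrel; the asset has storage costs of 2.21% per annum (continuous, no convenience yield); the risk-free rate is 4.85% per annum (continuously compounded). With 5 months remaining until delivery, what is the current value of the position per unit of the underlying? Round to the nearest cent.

Current fair forward for the remaining 5 months: F = S·e^((r + u)·T), (r + u) = 0.0485 + 0.0221 = 0.0706
F = 113.77 · e^(0.0706 × 5/12) = 113.77 × 1.029854 = 117.1665
Value of long forward = (F − K)·e^(−rT) = (117.1665 − 117.10) · e^(−0.0485·5/12)
= 0.0665 × 0.979994 = 0.07
Short position value = −(long value) = -$0.07

-$0.07 per barrel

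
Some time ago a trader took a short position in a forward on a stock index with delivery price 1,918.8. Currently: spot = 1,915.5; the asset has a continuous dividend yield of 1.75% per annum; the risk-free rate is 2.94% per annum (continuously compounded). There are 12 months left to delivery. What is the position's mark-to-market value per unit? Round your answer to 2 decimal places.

Current fair forward for the remaining 12 months: F = S·e^((r − q)·T), (r − q) = 0.0294 − 0.0175 = 0.0119
F = 1915.5 · e^(0.0119 × 12/12) = 1915.5 × 1.01197109 = 1938.4306
Value of long forward = (F − K)·e^(−rT) = (1938.4306 − 1918.8) · e^(−0.0294·12/12)
= 19.6306 × 0.97102798 = 19.06
Short position value = −(long value) = -19.06

-19.06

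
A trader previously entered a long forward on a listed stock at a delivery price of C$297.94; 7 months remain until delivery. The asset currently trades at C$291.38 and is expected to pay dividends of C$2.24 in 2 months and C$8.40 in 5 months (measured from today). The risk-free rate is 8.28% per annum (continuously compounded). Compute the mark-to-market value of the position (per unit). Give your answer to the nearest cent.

-C$2.84

PV(remaining dividends) I = 2.24·e^(−0.0828·2/12) + 8.40·e^(−0.0828·5/12) = 10.3244
Current forward F = (S − I)·e^(rT) = (291.38 − 10.3244)·e^(0.0828·7/12) = 281.0556 × 1.049485 = 294.9636
Value (long) = (F − K)·e^(−rT) = (294.9636 − 297.94) × 0.952848 = -2.8361
Value = -C$2.84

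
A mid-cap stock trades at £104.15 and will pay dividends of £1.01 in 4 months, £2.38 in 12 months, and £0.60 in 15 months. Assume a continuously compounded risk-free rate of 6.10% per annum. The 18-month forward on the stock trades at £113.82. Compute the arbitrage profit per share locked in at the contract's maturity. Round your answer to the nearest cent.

£3.84 per share

PV(dividends) I = 1.01·e^(−0.0610·4/12) + 2.38·e^(−0.0610·12/12) + 0.60·e^(−0.0610·15/12) = 3.7848
Fair forward F* = (S − I)·e^(rT) = (104.15 − 3.7848)·e^0.091500 = 100.3652 × 1.095817 = 109.9819
Market £113.82 > fair 109.9819: forward overpriced → cash-and-carry (borrow at r, buy the stock and collect the dividends, short the forward).
Profit at T = |F_mkt − F*| = |113.82 − 109.9819| = £3.84 per share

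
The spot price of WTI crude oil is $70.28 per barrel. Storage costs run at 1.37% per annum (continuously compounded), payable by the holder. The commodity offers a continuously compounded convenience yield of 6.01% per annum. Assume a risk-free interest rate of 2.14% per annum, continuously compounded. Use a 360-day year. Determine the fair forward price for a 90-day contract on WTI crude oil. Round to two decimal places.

Net carry = r + u − y = 0.0214 + 0.0137 − 0.0601 = -0.0250
F = S·e^((r+u−y)T) = 70.28 · e^(-0.0250 × 90/360) = 70.28 · e^-0.006250
= 70.28 × 0.993769 = $69.84 per barrel

$69.84 per barrel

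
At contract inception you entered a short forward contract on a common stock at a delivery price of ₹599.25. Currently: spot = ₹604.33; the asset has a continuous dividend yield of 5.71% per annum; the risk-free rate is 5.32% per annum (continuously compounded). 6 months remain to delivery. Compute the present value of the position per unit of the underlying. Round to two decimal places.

-₹3.80

Current fair forward for the remaining 6 months: F = S·e^((r − q)·T), (r − q) = 0.0532 − 0.0571 = -0.0039
F = 604.33 · e^(-0.0039 × 6/12) = 604.33 × 0.998052 = 603.1528
Value of long forward = (F − K)·e^(−rT) = (603.1528 − 599.25) · e^(−0.0532·6/12)
= 3.9028 × 0.973751 = 3.80
Short position value = −(long value) = -₹3.80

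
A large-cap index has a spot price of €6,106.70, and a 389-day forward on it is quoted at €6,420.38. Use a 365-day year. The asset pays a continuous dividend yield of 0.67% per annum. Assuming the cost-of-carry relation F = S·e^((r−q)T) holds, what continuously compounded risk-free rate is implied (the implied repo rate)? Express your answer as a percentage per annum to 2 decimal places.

From F = S·e^((r−q)T): (r − q) = ln(F/S)/T
ln(6420.38/6106.70) = ln(1.051367) = 0.050091
(r − q) = 0.050091 / (389/365) = 0.047001
r = ln(F/S)/T + q = 0.047001 + 0.0067 = 0.053701
r = 5.37%

5.37%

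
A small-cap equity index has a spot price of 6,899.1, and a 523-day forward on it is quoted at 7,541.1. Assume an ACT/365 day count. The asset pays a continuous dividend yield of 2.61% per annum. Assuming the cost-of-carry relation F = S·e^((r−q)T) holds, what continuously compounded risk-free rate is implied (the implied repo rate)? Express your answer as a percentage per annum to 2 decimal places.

8.82%

From F = S·e^((r−q)T): (r − q) = ln(F/S)/T
ln(7541.1/6899.1) = ln(1.093056) = 0.088977
(r − q) = 0.088977 / (523/365) = 0.062097
r = ln(F/S)/T + q = 0.062097 + 0.0261 = 0.088197
r = 8.82%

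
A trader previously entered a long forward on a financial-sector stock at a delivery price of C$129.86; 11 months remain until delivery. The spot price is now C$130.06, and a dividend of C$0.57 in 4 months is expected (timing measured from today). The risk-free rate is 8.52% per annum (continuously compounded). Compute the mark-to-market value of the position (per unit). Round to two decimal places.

C$9.40

PV(remaining dividends) I = 0.57·e^(−0.0852·4/12) = 0.5540
Current forward F = (S − I)·e^(rT) = (130.06 − 0.5540)·e^(0.0852·11/12) = 129.5060 × 1.081231 = 140.0259
Value (long) = (F − K)·e^(−rT) = (140.0259 − 129.86) × 0.924872 = 9.4022
Value = C$9.40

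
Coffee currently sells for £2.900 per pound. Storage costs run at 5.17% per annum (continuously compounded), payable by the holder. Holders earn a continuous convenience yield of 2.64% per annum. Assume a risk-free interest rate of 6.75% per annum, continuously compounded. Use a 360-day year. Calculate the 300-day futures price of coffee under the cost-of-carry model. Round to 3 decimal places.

£3.133 per pound

Net carry = r + u − y = 0.0675 + 0.0517 − 0.0264 = 0.0928
F = S·e^((r+u−y)T) = 2.900 · e^(0.0928 × 300/360) = 2.900 · e^0.077333
= 2.900 × 1.080402 = £3.133 per pound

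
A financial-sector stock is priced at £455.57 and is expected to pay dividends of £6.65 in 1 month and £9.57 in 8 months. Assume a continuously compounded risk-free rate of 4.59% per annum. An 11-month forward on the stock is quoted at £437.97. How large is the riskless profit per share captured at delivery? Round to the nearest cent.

£20.59 per share

PV(dividends) I = 6.65·e^(−0.0459·1/12) + 9.57·e^(−0.0459·8/12) = 15.9062
Fair forward F* = (S − I)·e^(rT) = (455.57 − 15.9062)·e^0.042075 = 439.6638 × 1.042973 = 458.5575
Market £437.97 < fair 458.5575: forward underpriced → reverse cash-and-carry (short the stock, invest proceeds at r, pay the dividends, go long the forward).
Profit at T = |F_mkt − F*| = |437.97 − 458.5575| = £20.59 per share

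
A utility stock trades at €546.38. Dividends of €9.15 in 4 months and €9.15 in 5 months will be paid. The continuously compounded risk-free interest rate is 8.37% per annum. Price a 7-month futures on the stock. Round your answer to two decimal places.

PV(dividends) I = 9.15·e^(−0.0837·4/12) + 9.15·e^(−0.0837·5/12)
I = 8.8982 + 8.8364 = 17.7346
F = (S − I)·e^(rT) = (546.38 − 17.7346) · e^(0.0837·7/12)
= 528.6454 · e^0.048825 = 528.6454 × 1.050037 = €555.10

€555.10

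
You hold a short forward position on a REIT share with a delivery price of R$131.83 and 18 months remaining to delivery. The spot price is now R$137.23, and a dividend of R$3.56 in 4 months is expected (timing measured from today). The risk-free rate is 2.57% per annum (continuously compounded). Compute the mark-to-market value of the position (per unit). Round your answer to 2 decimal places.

PV(remaining dividends) I = 3.56·e^(−0.0257·4/12) = 3.5296
Current forward F = (S − I)·e^(rT) = (137.23 − 3.5296)·e^(0.0257·18/12) = 133.7004 × 1.039303 = 138.9552
Value (long) = (F − K)·e^(−rT) = (138.9552 − 131.83) × 0.962184 = 6.8558
Short position value = −(long value) = -R$6.86

-R$6.86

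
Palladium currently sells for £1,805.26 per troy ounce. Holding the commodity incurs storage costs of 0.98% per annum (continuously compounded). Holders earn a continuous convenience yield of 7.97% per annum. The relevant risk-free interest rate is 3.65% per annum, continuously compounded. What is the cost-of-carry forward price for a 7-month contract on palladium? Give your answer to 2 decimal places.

£1,770.43 per troy ounce

Net carry = r + u − y = 0.0365 + 0.0098 − 0.0797 = -0.0334
F = S·e^((r+u−y)T) = 1805.26 · e^(-0.0334 × 7/12) = 1805.26 · e^-0.01948333
= 1805.26 × 0.98070524 = £1,770.43 per troy ounce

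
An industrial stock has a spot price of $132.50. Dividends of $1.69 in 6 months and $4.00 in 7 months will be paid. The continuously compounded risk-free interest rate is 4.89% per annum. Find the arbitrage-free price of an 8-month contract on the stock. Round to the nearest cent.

PV(dividends) I = 1.69·e^(−0.0489·6/12) + 4.00·e^(−0.0489·7/12)
I = 1.6492 + 3.8875 = 5.5367
F = (S − I)·e^(rT) = (132.50 − 5.5367) · e^(0.0489·8/12)
= 126.9633 · e^0.032600 = 126.9633 × 1.033137 = $131.17

$131.17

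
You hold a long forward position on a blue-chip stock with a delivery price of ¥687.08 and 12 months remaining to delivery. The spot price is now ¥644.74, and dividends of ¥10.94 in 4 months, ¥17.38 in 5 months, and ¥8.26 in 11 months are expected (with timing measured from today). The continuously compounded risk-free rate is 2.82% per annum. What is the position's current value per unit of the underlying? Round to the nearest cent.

PV(remaining dividends) I = 10.94·e^(−0.0282·4/12) + 17.38·e^(−0.0282·5/12) + 8.26·e^(−0.0282·11/12) = 36.0638
Current forward F = (S − I)·e^(rT) = (644.74 − 36.0638)·e^(0.0282·12/12) = 608.6762 × 1.028601 = 626.0849
Value (long) = (F − K)·e^(−rT) = (626.0849 − 687.08) × 0.972194 = -59.2991
Value = -¥59.30

-¥59.30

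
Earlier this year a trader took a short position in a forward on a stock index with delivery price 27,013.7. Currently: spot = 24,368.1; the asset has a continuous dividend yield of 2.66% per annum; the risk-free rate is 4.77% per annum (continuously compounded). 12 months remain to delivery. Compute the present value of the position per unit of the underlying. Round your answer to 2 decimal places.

Current fair forward for the remaining 12 months: F = S·e^((r − q)·T), (r − q) = 0.0477 − 0.0266 = 0.0211
F = 24368.1 · e^(0.0211 × 12/12) = 24368.1 × 1.02132418 = 24887.7298
Value of long forward = (F − K)·e^(−rT) = (24887.7298 − 27013.7) · e^(−0.0477·12/12)
= -2125.9702 × 0.95341977 = -2026.94
Short position value = −(long value) = 2026.94

2026.94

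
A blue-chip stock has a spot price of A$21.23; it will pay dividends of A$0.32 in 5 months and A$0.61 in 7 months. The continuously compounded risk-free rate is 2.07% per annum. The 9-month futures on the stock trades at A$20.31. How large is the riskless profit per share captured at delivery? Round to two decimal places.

A$0.32 per share

PV(dividends) I = 0.32·e^(−0.0207·5/12) + 0.61·e^(−0.0207·7/12) = 0.9199
Fair futures F* = (S − I)·e^(rT) = (21.23 − 0.9199)·e^0.015525 = 20.3101 × 1.015646 = 20.6279
Market A$20.31 < fair 20.6279: forward underpriced → reverse cash-and-carry (short the stock, invest proceeds at r, pay the dividends, go long the forward).
Profit at T = |F_mkt − F*| = |20.31 − 20.6279| = A$0.32 per share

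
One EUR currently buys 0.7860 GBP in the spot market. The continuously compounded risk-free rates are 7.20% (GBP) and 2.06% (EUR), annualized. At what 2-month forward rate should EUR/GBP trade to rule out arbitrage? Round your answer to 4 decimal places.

F = S·e^((r_GBP − r_EUR)T) = 0.7860 · e^((0.0720 − 0.0206) × 2/12)
= 0.7860 · e^0.008567 = 0.7860 × 1.008604
F = 0.7928 GBP per EUR

0.7928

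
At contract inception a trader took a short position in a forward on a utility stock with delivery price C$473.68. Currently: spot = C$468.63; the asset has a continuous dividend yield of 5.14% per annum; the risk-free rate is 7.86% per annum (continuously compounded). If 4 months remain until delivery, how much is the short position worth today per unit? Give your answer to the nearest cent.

Current fair forward for the remaining 4 months: F = S·e^((r − q)·T), (r − q) = 0.0786 − 0.0514 = 0.0272
F = 468.63 · e^(0.0272 × 4/12) = 468.63 × 1.009108 = 472.8983
Value of long forward = (F − K)·e^(−rT) = (472.8983 − 473.68) · e^(−0.0786·4/12)
= -0.7817 × 0.974140 = -0.76
Short position value = −(long value) = C$0.76

C$0.76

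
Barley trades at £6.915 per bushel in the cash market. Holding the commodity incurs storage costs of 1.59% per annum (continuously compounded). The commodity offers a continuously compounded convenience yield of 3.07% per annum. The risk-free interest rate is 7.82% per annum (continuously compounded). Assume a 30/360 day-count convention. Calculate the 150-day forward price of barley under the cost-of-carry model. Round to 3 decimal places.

Net carry = r + u − y = 0.0782 + 0.0159 − 0.0307 = 0.0634
F = S·e^((r+u−y)T) = 6.915 · e^(0.0634 × 150/360) = 6.915 · e^0.026417
= 6.915 × 1.026769 = £7.100 per bushel

£7.100 per bushel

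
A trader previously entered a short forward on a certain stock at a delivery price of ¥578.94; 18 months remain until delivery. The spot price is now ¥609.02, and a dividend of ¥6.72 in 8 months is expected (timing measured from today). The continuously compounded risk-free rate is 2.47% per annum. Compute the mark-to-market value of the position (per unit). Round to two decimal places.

PV(remaining dividends) I = 6.72·e^(−0.0247·8/12) = 6.6103
Current forward F = (S − I)·e^(rT) = (609.02 − 6.6103)·e^(0.0247·18/12) = 602.4097 × 1.037745 = 625.1477
Value (long) = (F − K)·e^(−rT) = (625.1477 − 578.94) × 0.963628 = 44.5270
Short position value = −(long value) = -¥44.53

-¥44.53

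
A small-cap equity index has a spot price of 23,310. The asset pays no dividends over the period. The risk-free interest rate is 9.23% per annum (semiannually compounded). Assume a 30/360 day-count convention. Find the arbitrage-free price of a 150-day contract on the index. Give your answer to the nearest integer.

F = S · (1+r/2)^(2T)
= 23310 × 1.038313
F = 24,203

24,203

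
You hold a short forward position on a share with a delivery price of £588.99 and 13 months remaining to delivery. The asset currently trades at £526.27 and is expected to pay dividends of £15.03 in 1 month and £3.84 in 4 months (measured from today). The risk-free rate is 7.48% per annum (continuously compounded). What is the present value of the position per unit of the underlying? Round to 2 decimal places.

PV(remaining dividends) I = 15.03·e^(−0.0748·1/12) + 3.84·e^(−0.0748·4/12) = 18.6820
Current forward F = (S − I)·e^(rT) = (526.27 − 18.6820)·e^(0.0748·13/12) = 507.5880 × 1.084407 = 550.4320
Value (long) = (F − K)·e^(−rT) = (550.4320 − 588.99) × 0.922163 = -35.5568
Short position value = −(long value) = £35.56

£35.56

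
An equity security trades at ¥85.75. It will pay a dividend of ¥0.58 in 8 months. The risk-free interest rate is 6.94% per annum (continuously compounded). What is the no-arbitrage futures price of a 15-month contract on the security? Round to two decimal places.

PV(dividends) I = 0.58·e^(−0.0694·8/12)
I = 0.5538
F = (S − I)·e^(rT) = (85.75 − 0.5538) · e^(0.0694·15/12)
= 85.1962 · e^0.086750 = 85.1962 × 1.090624 = ¥92.92

¥92.92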